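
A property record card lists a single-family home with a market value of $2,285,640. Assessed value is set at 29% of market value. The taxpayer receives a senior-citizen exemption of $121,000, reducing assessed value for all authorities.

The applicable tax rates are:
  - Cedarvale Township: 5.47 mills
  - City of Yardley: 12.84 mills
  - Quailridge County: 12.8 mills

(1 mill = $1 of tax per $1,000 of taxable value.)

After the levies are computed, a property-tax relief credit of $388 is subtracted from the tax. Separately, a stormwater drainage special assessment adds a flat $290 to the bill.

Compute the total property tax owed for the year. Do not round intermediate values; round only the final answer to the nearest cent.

Assessed value = $2,285,640 × 0.29 = $662,835.6
Taxable value = $662,835.6 − $121,000 = $541,835.6
Cedarvale Township: $541,835.6 × 0.00547 = $2,963.840732
City of Yardley: $541,835.6 × 0.01284 = $6,957.169104
Quailridge County: $541,835.6 × 0.0128 = $6,935.49568
Levies subtotal = $16,856.505516
After credit = $16,856.505516 − $388 = $16,468.505516
Total = $16,468.505516 + $290 = $16,758.505516

$16,758.51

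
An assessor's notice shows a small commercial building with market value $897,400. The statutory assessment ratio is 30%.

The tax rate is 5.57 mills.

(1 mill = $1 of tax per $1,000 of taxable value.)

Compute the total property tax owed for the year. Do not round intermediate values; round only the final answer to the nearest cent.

$1,499.56

Assessed value = $897,400 × 0.3 = $269,220
Tax = $269,220 × 0.00557 = $1,499.5554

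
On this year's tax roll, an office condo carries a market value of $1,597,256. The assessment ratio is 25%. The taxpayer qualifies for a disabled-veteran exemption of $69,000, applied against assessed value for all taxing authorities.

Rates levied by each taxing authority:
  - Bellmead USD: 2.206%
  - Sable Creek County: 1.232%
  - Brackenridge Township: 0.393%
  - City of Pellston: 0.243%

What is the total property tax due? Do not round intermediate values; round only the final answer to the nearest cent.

Assessed value = $1,597,256 × 0.25 = $399,314
Taxable value = $399,314 − $69,000 = $330,314
Bellmead USD: $330,314 × 0.02206 = $7,286.72684
Sable Creek County: $330,314 × 0.01232 = $4,069.46848
Brackenridge Township: $330,314 × 0.00393 = $1,298.13402
City of Pellston: $330,314 × 0.00243 = $802.66302
Total = $7,286.72684 + $4,069.46848 + $1,298.13402 + $802.66302 = $13,456.99236

$13,456.99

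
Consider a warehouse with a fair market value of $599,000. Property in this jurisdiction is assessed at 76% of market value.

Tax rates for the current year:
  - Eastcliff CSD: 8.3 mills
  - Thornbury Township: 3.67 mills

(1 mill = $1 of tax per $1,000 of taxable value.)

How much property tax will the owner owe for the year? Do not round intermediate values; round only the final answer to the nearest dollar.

Assessed value = $599,000 × 0.76 = $455,240
Eastcliff CSD: $455,240 × 0.0083 = $3,778.492
Thornbury Township: $455,240 × 0.00367 = $1,670.7308
Total = $3,778.492 + $1,670.7308 = $5,449.2228

$5,449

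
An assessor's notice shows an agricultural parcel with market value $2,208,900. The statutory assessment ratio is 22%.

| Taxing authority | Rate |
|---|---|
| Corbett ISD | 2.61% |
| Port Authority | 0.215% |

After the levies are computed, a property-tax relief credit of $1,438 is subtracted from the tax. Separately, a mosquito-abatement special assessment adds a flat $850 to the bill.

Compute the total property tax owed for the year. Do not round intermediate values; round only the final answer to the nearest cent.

$13,140.31

Assessed value = $2,208,900 × 0.22 = $485,958
Corbett ISD: $485,958 × 0.0261 = $12,683.5038
Port Authority: $485,958 × 0.00215 = $1,044.8097
Levies subtotal = $13,728.3135
After credit = $13,728.3135 − $1,438 = $12,290.3135
Total = $12,290.3135 + $850 = $13,140.3135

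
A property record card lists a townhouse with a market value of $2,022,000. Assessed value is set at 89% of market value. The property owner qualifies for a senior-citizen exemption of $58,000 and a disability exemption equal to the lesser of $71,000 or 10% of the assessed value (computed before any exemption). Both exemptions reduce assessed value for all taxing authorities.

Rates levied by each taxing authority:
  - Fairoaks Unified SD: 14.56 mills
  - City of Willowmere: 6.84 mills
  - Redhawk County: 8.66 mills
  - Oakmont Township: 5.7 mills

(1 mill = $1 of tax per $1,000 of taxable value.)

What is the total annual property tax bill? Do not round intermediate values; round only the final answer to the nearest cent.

Assessed value = $2,022,000 × 0.89 = $1,799,580
Disability exemption = min($71,000, 10% × $1,799,580) = min($71,000, $179,958) = $71,000 (dollar cap binds)
Taxable value = $1,799,580 − $58,000 − $71,000 = $1,670,580
Fairoaks Unified SD: $1,670,580 × 0.01456 = $24,323.6448
City of Willowmere: $1,670,580 × 0.00684 = $11,426.7672
Redhawk County: $1,670,580 × 0.00866 = $14,467.2228
Oakmont Township: $1,670,580 × 0.0057 = $9,522.306
Total = $59,739.9408

$59,739.94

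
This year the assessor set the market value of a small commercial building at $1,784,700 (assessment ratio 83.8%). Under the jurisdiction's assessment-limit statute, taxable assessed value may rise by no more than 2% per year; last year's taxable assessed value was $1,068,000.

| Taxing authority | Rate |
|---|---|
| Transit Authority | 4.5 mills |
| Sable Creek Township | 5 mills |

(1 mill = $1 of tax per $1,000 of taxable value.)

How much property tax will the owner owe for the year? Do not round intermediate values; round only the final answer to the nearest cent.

Uncapped assessed value = $1,784,700 × 0.838 = $1,495,578.6
Cap limit = $1,068,000 × 1.02 = $1,089,360
Taxable assessed value = min($1,495,578.6, $1,089,360) = $1,089,360 (cap binds)
Transit Authority: $1,089,360 × 0.0045 = $4,902.12
Sable Creek Township: $1,089,360 × 0.005 = $5,446.8
Total = $10,348.92

$10,348.92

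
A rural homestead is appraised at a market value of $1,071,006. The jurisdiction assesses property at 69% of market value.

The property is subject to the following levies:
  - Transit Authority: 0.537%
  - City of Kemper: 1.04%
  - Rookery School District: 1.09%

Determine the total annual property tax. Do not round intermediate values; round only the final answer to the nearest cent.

$19,708.97

Assessed value = $1,071,006 × 0.69 = $738,994.14
Transit Authority: $738,994.14 × 0.00537 = $3,968.3985318
City of Kemper: $738,994.14 × 0.0104 = $7,685.539056
Rookery School District: $738,994.14 × 0.0109 = $8,055.036126
Total = $3,968.3985318 + $7,685.539056 + $8,055.036126 = $19,708.9737138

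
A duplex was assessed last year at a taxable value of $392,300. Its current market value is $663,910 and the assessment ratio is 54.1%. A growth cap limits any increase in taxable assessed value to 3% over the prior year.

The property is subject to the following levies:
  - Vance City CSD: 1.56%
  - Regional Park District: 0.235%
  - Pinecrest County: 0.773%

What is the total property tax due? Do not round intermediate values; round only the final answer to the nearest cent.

Uncapped assessed value = $663,910 × 0.541 = $359,175.31
Cap limit = $392,300 × 1.03 = $404,069
Taxable assessed value = min($359,175.31, $404,069) = $359,175.31 (cap does not bind)
Vance City CSD: $359,175.31 × 0.0156 = $5,603.134836
Regional Park District: $359,175.31 × 0.00235 = $844.0619785
Pinecrest County: $359,175.31 × 0.00773 = $2,776.4251463
Total = $9,223.6219608

$9,223.62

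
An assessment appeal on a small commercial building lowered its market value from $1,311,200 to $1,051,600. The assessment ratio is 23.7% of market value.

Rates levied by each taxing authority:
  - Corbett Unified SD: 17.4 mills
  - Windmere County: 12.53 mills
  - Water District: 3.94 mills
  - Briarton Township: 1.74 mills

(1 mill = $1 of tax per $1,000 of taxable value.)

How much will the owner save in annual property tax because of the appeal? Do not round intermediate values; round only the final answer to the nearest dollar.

Old assessed value = $1,311,200 × 0.237 = $310,754.4
New assessed value = $1,051,600 × 0.237 = $249,229.2
Combined rate = 0.0174 + 0.01253 + 0.00394 + 0.00174 = 0.03561
Old tax = $310,754.4 × 0.03561 = $11,065.964184
New tax = $249,229.2 × 0.03561 = $8,875.051812
Reduction = $11,065.964184 − $8,875.051812 = $2,190.912372

$2,191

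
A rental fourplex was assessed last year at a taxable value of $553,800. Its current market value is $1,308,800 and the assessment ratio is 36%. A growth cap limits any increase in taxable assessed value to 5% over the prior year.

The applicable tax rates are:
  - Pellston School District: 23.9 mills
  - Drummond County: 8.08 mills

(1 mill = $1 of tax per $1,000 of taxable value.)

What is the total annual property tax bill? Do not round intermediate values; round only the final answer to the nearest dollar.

$15,068

Uncapped assessed value = $1,308,800 × 0.36 = $471,168
Cap limit = $553,800 × 1.05 = $581,490
Taxable assessed value = min($471,168, $581,490) = $471,168 (cap does not bind)
Pellston School District: $471,168 × 0.0239 = $11,260.9152
Drummond County: $471,168 × 0.00808 = $3,807.03744
Total = $15,067.95264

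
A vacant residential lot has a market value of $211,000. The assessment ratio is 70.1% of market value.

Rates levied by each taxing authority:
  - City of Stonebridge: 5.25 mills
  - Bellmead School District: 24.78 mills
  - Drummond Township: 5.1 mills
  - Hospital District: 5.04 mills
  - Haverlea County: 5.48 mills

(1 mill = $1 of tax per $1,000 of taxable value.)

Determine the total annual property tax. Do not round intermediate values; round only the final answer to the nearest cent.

$6,752.14

Assessed value = $211,000 × 0.701 = $147,911
City of Stonebridge: $147,911 × 0.00525 = $776.53275
Bellmead School District: $147,911 × 0.02478 = $3,665.23458
Drummond Township: $147,911 × 0.0051 = $754.3461
Hospital District: $147,911 × 0.00504 = $745.47144
Haverlea County: $147,911 × 0.00548 = $810.55228
Total = $776.53275 + $3,665.23458 + $754.3461 + $745.47144 + $810.55228 = $6,752.13715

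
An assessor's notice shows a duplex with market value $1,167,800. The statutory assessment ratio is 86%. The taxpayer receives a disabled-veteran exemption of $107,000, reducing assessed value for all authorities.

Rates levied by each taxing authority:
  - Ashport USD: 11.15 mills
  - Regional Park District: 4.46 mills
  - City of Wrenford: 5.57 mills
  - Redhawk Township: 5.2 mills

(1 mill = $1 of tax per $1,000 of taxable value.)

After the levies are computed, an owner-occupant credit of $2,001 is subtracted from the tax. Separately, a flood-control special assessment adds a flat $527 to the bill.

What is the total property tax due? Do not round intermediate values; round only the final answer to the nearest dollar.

$22,197

Assessed value = $1,167,800 × 0.86 = $1,004,308
Taxable value = $1,004,308 − $107,000 = $897,308
Ashport USD: $897,308 × 0.01115 = $10,004.9842
Regional Park District: $897,308 × 0.00446 = $4,001.99368
City of Wrenford: $897,308 × 0.00557 = $4,998.00556
Redhawk Township: $897,308 × 0.0052 = $4,666.0016
Levies subtotal = $23,670.98504
After credit = $23,670.98504 − $2,001 = $21,669.98504
Total = $21,669.98504 + $527 = $22,196.98504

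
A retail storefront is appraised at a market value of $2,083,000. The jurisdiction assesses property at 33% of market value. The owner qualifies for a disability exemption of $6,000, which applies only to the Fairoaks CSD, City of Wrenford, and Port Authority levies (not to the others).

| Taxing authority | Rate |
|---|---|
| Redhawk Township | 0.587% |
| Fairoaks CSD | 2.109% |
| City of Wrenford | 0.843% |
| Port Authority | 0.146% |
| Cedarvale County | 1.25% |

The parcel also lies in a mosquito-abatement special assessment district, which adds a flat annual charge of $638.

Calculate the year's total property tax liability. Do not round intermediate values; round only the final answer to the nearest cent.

Assessed value = $2,083,000 × 0.33 = $687,390
Redhawk Township: $687,390 × 0.00587 = $4,034.9793
Fairoaks CSD: ($687,390 − $6,000) × 0.02109 = $681,390 × 0.02109 = $14,370.5151
City of Wrenford: ($687,390 − $6,000) × 0.00843 = $681,390 × 0.00843 = $5,744.1177
Port Authority: ($687,390 − $6,000) × 0.00146 = $681,390 × 0.00146 = $994.8294
Cedarvale County: $687,390 × 0.0125 = $8,592.375
Levies subtotal = $33,736.8165
Total = $33,736.8165 + $638 = $34,374.8165

$34,374.82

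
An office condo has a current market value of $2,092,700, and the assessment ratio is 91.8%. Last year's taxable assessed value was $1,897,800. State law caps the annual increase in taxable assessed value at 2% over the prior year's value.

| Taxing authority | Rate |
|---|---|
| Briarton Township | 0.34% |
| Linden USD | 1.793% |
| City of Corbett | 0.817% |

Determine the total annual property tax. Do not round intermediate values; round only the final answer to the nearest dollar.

$56,672

Uncapped assessed value = $2,092,700 × 0.918 = $1,921,098.6
Cap limit = $1,897,800 × 1.02 = $1,935,756
Taxable assessed value = min($1,921,098.6, $1,935,756) = $1,921,098.6 (cap does not bind)
Briarton Township: $1,921,098.6 × 0.0034 = $6,531.73524
Linden USD: $1,921,098.6 × 0.01793 = $34,445.297898
City of Corbett: $1,921,098.6 × 0.00817 = $15,695.375562
Total = $56,672.4087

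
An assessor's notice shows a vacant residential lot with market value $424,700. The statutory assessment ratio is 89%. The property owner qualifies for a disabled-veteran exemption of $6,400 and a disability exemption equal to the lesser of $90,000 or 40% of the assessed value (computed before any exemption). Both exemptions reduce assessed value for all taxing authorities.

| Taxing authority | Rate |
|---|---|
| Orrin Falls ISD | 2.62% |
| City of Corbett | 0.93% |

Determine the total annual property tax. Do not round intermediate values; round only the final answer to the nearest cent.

Assessed value = $424,700 × 0.89 = $377,983
Disability exemption = min($90,000, 40% × $377,983) = min($90,000, $151,193.2) = $90,000 (dollar cap binds)
Taxable value = $377,983 − $6,400 − $90,000 = $281,583
Orrin Falls ISD: $281,583 × 0.0262 = $7,377.4746
City of Corbett: $281,583 × 0.0093 = $2,618.7219
Total = $9,996.1965

$9,996.20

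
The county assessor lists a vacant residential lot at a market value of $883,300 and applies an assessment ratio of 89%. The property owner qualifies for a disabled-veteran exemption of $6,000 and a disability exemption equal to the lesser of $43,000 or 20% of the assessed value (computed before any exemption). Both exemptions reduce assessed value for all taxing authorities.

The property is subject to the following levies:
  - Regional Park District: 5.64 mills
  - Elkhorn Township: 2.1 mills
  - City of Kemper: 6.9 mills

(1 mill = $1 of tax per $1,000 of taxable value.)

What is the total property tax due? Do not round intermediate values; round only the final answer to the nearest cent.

$10,791.69

Assessed value = $883,300 × 0.89 = $786,137
Disability exemption = min($43,000, 20% × $786,137) = min($43,000, $157,227.4) = $43,000 (dollar cap binds)
Taxable value = $786,137 − $6,000 − $43,000 = $737,137
Regional Park District: $737,137 × 0.00564 = $4,157.45268
Elkhorn Township: $737,137 × 0.0021 = $1,547.9877
City of Kemper: $737,137 × 0.0069 = $5,086.2453
Total = $10,791.68568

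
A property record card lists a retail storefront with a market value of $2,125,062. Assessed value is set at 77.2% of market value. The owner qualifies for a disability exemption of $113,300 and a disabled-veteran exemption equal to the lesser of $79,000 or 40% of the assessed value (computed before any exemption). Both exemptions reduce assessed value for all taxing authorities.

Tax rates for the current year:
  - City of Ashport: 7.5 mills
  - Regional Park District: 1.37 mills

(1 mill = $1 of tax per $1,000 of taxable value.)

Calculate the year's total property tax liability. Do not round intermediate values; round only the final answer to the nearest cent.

$12,845.96

Assessed value = $2,125,062 × 0.772 = $1,640,547.864
Disabled-veteran exemption = min($79,000, 40% × $1,640,547.864) = min($79,000, $656,219.1456) = $79,000 (dollar cap binds)
Taxable value = $1,640,547.864 − $113,300 − $79,000 = $1,448,247.864
City of Ashport: $1,448,247.864 × 0.0075 = $10,861.85898
Regional Park District: $1,448,247.864 × 0.00137 = $1,984.09957368
Total = $12,845.95855368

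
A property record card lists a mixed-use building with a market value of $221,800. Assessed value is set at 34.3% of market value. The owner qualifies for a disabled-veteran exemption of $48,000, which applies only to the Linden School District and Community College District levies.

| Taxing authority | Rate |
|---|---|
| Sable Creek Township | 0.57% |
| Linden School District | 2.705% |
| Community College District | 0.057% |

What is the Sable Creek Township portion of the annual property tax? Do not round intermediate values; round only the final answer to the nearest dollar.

$434

Assessed value = $221,800 × 0.343 = $76,077.4
Sable Creek Township taxable value = $76,077.4 (exemption does not apply)
Sable Creek Township levy = $76,077.4 × 0.0057 = $433.64118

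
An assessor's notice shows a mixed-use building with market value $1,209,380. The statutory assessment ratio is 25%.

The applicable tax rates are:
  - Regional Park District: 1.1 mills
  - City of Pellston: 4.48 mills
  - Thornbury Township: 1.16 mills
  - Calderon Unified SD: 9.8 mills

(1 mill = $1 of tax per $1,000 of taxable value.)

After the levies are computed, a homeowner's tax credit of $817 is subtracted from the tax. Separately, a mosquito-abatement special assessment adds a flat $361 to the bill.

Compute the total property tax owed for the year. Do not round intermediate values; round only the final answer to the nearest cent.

$4,544.79

Assessed value = $1,209,380 × 0.25 = $302,345
Regional Park District: $302,345 × 0.0011 = $332.5795
City of Pellston: $302,345 × 0.00448 = $1,354.5056
Thornbury Township: $302,345 × 0.00116 = $350.7202
Calderon Unified SD: $302,345 × 0.0098 = $2,962.981
Levies subtotal = $5,000.7863
After credit = $5,000.7863 − $817 = $4,183.7863
Total = $4,183.7863 + $361 = $4,544.7863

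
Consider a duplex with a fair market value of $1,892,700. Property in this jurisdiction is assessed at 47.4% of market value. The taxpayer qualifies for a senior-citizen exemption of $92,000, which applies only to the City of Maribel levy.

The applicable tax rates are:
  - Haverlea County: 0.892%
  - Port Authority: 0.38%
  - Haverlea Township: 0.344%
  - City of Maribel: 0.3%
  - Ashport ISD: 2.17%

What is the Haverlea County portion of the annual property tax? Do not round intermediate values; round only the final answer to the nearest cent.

Assessed value = $1,892,700 × 0.474 = $897,139.8
Haverlea County taxable value = $897,139.8 (exemption does not apply)
Haverlea County levy = $897,139.8 × 0.00892 = $8,002.487016

$8,002.49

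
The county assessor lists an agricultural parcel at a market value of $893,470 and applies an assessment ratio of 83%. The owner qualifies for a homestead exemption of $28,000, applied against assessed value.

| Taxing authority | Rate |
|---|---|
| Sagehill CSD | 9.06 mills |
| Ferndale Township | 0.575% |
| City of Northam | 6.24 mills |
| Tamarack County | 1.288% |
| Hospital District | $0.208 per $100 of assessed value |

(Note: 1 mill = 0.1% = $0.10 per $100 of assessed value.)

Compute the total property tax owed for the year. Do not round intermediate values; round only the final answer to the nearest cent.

$25,696.02

Assessed value = $893,470 × 0.83 = $741,580.1
Taxable value = $741,580.1 − $28,000 = $713,580.1
Sagehill CSD: $713,580.1 × 0.00906 = $6,465.035706
Ferndale Township: $713,580.1 × 0.00575 = $4,103.085575
City of Northam: $713,580.1 × 0.00624 = $4,452.739824
Tamarack County: $713,580.1 × 0.01288 = $9,190.911688
Hospital District: $713,580.1 × 0.00208 = $1,484.246608
Total = $25,696.019401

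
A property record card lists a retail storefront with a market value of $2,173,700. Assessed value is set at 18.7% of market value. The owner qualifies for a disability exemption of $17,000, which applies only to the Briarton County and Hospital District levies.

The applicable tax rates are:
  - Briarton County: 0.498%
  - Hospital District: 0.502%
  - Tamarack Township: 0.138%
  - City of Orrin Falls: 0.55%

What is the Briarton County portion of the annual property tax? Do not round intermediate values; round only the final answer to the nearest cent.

Assessed value = $2,173,700 × 0.187 = $406,481.9
Briarton County taxable value = $406,481.9 − $17,000 = $389,481.9
Briarton County levy = $389,481.9 × 0.00498 = $1,939.619862

$1,939.62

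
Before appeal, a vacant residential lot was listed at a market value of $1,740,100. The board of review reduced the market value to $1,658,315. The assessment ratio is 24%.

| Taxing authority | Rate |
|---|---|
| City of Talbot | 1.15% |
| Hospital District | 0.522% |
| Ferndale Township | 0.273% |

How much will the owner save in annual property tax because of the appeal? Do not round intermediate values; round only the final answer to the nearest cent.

$381.77

Old assessed value = $1,740,100 × 0.24 = $417,624
New assessed value = $1,658,315 × 0.24 = $397,995.6
Combined rate = 0.0115 + 0.00522 + 0.00273 = 0.01945
Old tax = $417,624 × 0.01945 = $8,122.7868
New tax = $397,995.6 × 0.01945 = $7,741.01442
Reduction = $8,122.7868 − $7,741.01442 = $381.77238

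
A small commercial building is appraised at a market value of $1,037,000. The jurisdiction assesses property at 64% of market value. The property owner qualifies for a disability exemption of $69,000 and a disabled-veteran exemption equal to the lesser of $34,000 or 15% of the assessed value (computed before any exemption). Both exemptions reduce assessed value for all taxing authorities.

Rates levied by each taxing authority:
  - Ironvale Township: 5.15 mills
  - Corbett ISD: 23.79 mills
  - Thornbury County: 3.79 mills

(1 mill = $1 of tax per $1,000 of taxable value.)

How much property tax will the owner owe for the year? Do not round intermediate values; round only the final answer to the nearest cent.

$18,351.06

Assessed value = $1,037,000 × 0.64 = $663,680
Disabled-veteran exemption = min($34,000, 15% × $663,680) = min($34,000, $99,552) = $34,000 (dollar cap binds)
Taxable value = $663,680 − $69,000 − $34,000 = $560,680
Ironvale Township: $560,680 × 0.00515 = $2,887.502
Corbett ISD: $560,680 × 0.02379 = $13,338.5772
Thornbury County: $560,680 × 0.00379 = $2,124.9772
Total = $18,351.0564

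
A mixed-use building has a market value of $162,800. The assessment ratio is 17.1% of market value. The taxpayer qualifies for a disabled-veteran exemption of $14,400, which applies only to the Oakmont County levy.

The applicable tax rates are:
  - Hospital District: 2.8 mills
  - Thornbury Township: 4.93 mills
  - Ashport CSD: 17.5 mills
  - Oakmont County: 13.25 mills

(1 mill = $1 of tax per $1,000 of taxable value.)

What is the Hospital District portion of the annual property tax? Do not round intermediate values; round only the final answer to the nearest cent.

Assessed value = $162,800 × 0.171 = $27,838.8
Hospital District taxable value = $27,838.8 (exemption does not apply)
Hospital District levy = $27,838.8 × 0.0028 = $77.94864

$77.95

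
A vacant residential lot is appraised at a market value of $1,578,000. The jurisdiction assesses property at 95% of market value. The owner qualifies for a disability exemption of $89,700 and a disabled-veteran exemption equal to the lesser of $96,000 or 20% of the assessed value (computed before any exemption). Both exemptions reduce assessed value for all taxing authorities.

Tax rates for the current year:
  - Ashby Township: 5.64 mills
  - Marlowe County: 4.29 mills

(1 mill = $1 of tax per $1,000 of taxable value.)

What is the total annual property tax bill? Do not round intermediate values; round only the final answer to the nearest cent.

Assessed value = $1,578,000 × 0.95 = $1,499,100
Disabled-veteran exemption = min($96,000, 20% × $1,499,100) = min($96,000, $299,820) = $96,000 (dollar cap binds)
Taxable value = $1,499,100 − $89,700 − $96,000 = $1,313,400
Ashby Township: $1,313,400 × 0.00564 = $7,407.576
Marlowe County: $1,313,400 × 0.00429 = $5,634.486
Total = $13,042.062

$13,042.06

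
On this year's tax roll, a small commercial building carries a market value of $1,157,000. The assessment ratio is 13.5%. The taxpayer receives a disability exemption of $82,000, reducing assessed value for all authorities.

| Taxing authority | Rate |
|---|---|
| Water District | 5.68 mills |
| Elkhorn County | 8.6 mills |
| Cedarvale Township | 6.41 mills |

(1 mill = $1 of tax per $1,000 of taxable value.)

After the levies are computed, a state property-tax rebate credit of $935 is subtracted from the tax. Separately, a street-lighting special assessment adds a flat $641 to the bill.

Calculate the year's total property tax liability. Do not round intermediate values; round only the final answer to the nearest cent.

$1,241.09

Assessed value = $1,157,000 × 0.135 = $156,195
Taxable value = $156,195 − $82,000 = $74,195
Water District: $74,195 × 0.00568 = $421.4276
Elkhorn County: $74,195 × 0.0086 = $638.077
Cedarvale Township: $74,195 × 0.00641 = $475.58995
Levies subtotal = $1,535.09455
After credit = $1,535.09455 − $935 = $600.09455
Total = $600.09455 + $641 = $1,241.09455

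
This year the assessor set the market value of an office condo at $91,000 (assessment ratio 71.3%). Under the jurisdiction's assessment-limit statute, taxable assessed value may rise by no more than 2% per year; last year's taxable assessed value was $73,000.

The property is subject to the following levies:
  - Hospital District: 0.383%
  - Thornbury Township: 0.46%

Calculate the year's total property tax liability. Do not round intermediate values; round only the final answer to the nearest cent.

$546.96

Uncapped assessed value = $91,000 × 0.713 = $64,883
Cap limit = $73,000 × 1.02 = $74,460
Taxable assessed value = min($64,883, $74,460) = $64,883 (cap does not bind)
Hospital District: $64,883 × 0.00383 = $248.50189
Thornbury Township: $64,883 × 0.0046 = $298.4618
Total = $546.96369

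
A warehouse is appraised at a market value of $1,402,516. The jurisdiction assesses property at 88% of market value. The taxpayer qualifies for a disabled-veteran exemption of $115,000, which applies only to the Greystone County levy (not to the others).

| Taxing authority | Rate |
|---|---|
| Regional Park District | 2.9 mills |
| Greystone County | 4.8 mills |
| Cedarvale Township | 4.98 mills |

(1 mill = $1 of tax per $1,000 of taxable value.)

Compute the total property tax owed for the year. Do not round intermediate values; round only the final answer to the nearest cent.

Assessed value = $1,402,516 × 0.88 = $1,234,214.08
Regional Park District: $1,234,214.08 × 0.0029 = $3,579.220832
Greystone County: ($1,234,214.08 − $115,000) × 0.0048 = $1,119,214.08 × 0.0048 = $5,372.227584
Cedarvale Township: $1,234,214.08 × 0.00498 = $6,146.3861184
Total = $15,097.8345344

$15,097.83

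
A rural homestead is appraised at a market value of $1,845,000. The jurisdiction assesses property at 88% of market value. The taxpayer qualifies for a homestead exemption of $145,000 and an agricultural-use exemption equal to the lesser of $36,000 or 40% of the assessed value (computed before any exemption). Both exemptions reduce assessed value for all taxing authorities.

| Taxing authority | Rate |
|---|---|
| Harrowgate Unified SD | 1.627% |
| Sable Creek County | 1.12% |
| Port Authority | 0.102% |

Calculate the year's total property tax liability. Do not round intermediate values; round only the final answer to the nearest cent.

Assessed value = $1,845,000 × 0.88 = $1,623,600
Agricultural-use exemption = min($36,000, 40% × $1,623,600) = min($36,000, $649,440) = $36,000 (dollar cap binds)
Taxable value = $1,623,600 − $145,000 − $36,000 = $1,442,600
Harrowgate Unified SD: $1,442,600 × 0.01627 = $23,471.102
Sable Creek County: $1,442,600 × 0.0112 = $16,157.12
Port Authority: $1,442,600 × 0.00102 = $1,471.452
Total = $41,099.674

$41,099.67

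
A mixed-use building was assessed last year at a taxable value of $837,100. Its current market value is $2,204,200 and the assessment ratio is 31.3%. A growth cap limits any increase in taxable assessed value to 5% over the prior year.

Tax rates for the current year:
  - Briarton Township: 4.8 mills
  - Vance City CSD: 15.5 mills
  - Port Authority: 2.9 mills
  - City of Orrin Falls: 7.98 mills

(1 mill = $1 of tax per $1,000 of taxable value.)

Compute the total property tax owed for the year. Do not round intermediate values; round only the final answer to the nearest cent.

$21,511.54

Uncapped assessed value = $2,204,200 × 0.313 = $689,914.6
Cap limit = $837,100 × 1.05 = $878,955
Taxable assessed value = min($689,914.6, $878,955) = $689,914.6 (cap does not bind)
Briarton Township: $689,914.6 × 0.0048 = $3,311.59008
Vance City CSD: $689,914.6 × 0.0155 = $10,693.6763
Port Authority: $689,914.6 × 0.0029 = $2,000.75234
City of Orrin Falls: $689,914.6 × 0.00798 = $5,505.518508
Total = $21,511.537228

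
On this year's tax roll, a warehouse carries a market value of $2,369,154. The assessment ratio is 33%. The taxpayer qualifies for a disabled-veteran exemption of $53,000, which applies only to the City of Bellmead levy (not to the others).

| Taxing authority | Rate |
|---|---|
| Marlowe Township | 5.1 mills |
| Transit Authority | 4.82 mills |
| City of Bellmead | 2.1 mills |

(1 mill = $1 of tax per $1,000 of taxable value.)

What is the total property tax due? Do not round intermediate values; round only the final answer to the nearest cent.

Assessed value = $2,369,154 × 0.33 = $781,820.82
Marlowe Township: $781,820.82 × 0.0051 = $3,987.286182
Transit Authority: $781,820.82 × 0.00482 = $3,768.3763524
City of Bellmead: ($781,820.82 − $53,000) × 0.0021 = $728,820.82 × 0.0021 = $1,530.523722
Total = $9,286.1862564

$9,286.19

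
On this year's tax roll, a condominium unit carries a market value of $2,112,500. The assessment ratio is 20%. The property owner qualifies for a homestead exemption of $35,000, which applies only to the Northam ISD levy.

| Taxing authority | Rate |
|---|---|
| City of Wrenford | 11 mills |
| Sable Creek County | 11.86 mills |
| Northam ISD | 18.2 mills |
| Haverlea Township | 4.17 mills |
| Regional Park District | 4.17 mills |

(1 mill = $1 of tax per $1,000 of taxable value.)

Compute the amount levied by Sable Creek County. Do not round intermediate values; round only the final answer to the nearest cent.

$5,010.85

Assessed value = $2,112,500 × 0.2 = $422,500
Sable Creek County taxable value = $422,500 (exemption does not apply)
Sable Creek County levy = $422,500 × 0.01186 = $5,010.85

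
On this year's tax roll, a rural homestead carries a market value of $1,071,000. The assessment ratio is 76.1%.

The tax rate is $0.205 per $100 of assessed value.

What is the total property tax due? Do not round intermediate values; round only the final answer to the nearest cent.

Assessed value = $1,071,000 × 0.761 = $815,031
Tax = $815,031 × 0.00205 = $1,670.81355

$1,670.81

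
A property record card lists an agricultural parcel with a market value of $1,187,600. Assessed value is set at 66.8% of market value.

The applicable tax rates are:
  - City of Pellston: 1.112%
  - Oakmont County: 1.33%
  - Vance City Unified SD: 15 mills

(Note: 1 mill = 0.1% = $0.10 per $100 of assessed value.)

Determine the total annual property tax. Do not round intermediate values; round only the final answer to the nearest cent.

Assessed value = $1,187,600 × 0.668 = $793,316.8
City of Pellston: $793,316.8 × 0.01112 = $8,821.682816
Oakmont County: $793,316.8 × 0.0133 = $10,551.11344
Vance City Unified SD: $793,316.8 × 0.015 = $11,899.752
Total = $31,272.548256

$31,272.55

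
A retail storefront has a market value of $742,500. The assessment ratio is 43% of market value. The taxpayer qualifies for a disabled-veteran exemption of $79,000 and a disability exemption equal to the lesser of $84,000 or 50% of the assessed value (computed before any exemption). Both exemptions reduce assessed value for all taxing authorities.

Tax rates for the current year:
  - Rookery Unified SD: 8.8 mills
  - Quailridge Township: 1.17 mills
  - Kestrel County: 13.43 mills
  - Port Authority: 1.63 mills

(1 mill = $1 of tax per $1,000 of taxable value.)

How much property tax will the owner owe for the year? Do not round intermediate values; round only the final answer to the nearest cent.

Assessed value = $742,500 × 0.43 = $319,275
Disability exemption = min($84,000, 50% × $319,275) = min($84,000, $159,637.5) = $84,000 (dollar cap binds)
Taxable value = $319,275 − $79,000 − $84,000 = $156,275
Rookery Unified SD: $156,275 × 0.0088 = $1,375.22
Quailridge Township: $156,275 × 0.00117 = $182.84175
Kestrel County: $156,275 × 0.01343 = $2,098.77325
Port Authority: $156,275 × 0.00163 = $254.72825
Total = $3,911.56325

$3,911.56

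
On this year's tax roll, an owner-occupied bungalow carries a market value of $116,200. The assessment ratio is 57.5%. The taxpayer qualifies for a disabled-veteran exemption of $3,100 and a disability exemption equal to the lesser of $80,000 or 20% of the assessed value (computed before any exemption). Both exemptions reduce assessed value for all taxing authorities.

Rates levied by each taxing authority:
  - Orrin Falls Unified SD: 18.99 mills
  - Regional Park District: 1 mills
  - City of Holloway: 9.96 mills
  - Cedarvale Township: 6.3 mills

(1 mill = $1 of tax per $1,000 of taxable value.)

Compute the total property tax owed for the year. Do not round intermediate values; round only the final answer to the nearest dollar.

Assessed value = $116,200 × 0.575 = $66,815
Disability exemption = min($80,000, 20% × $66,815) = min($80,000, $13,363) = $13,363 (percentage binds)
Taxable value = $66,815 − $3,100 − $13,363 = $50,352
Orrin Falls Unified SD: $50,352 × 0.01899 = $956.18448
Regional Park District: $50,352 × 0.001 = $50.352
City of Holloway: $50,352 × 0.00996 = $501.50592
Cedarvale Township: $50,352 × 0.0063 = $317.2176
Total = $1,825.26

$1,825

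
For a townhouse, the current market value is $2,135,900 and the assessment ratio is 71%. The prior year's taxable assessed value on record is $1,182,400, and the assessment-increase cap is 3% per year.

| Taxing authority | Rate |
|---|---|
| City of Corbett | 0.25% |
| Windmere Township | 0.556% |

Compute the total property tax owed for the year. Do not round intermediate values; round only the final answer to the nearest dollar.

Uncapped assessed value = $2,135,900 × 0.71 = $1,516,489
Cap limit = $1,182,400 × 1.03 = $1,217,872
Taxable assessed value = min($1,516,489, $1,217,872) = $1,217,872 (cap binds)
City of Corbett: $1,217,872 × 0.0025 = $3,044.68
Windmere Township: $1,217,872 × 0.00556 = $6,771.36832
Total = $9,816.04832

$9,816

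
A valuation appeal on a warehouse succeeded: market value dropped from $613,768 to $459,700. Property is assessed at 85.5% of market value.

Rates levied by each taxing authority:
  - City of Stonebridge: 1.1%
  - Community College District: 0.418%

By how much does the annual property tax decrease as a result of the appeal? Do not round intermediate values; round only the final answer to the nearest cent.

Old assessed value = $613,768 × 0.855 = $524,771.64
New assessed value = $459,700 × 0.855 = $393,043.5
Combined rate = 0.011 + 0.00418 = 0.01518
Old tax = $524,771.64 × 0.01518 = $7,966.0334952
New tax = $393,043.5 × 0.01518 = $5,966.40033
Reduction = $7,966.0334952 − $5,966.40033 = $1,999.6331652

$1,999.63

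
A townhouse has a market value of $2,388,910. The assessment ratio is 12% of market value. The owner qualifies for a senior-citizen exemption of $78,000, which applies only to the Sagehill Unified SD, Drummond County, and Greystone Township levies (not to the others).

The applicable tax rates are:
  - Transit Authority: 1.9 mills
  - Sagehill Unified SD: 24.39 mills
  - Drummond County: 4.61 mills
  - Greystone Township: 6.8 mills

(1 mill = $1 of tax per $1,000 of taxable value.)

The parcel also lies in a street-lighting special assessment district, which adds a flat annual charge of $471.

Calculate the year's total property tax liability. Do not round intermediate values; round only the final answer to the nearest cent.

$8,486.03

Assessed value = $2,388,910 × 0.12 = $286,669.2
Transit Authority: $286,669.2 × 0.0019 = $544.67148
Sagehill Unified SD: ($286,669.2 − $78,000) × 0.02439 = $208,669.2 × 0.02439 = $5,089.441788
Drummond County: ($286,669.2 − $78,000) × 0.00461 = $208,669.2 × 0.00461 = $961.965012
Greystone Township: ($286,669.2 − $78,000) × 0.0068 = $208,669.2 × 0.0068 = $1,418.95056
Levies subtotal = $8,015.02884
Total = $8,015.02884 + $471 = $8,486.02884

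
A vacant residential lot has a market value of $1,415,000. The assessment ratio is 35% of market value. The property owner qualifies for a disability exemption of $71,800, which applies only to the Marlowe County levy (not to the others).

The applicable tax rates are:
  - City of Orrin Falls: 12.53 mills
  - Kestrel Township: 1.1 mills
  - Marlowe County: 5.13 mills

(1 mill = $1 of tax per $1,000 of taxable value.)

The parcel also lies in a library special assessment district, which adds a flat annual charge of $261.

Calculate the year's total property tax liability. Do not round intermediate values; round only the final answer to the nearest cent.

Assessed value = $1,415,000 × 0.35 = $495,250
City of Orrin Falls: $495,250 × 0.01253 = $6,205.4825
Kestrel Township: $495,250 × 0.0011 = $544.775
Marlowe County: ($495,250 − $71,800) × 0.00513 = $423,450 × 0.00513 = $2,172.2985
Levies subtotal = $8,922.556
Total = $8,922.556 + $261 = $9,183.556

$9,183.56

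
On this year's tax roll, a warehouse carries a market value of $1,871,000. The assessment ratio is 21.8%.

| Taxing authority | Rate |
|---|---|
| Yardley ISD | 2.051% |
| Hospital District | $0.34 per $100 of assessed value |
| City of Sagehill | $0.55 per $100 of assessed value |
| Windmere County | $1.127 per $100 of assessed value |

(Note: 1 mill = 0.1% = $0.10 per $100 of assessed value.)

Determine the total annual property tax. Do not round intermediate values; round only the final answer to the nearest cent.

Assessed value = $1,871,000 × 0.218 = $407,878
Yardley ISD: $407,878 × 0.02051 = $8,365.57778
Hospital District: $407,878 × 0.0034 = $1,386.7852
City of Sagehill: $407,878 × 0.0055 = $2,243.329
Windmere County: $407,878 × 0.01127 = $4,596.78506
Total = $16,592.47704

$16,592.48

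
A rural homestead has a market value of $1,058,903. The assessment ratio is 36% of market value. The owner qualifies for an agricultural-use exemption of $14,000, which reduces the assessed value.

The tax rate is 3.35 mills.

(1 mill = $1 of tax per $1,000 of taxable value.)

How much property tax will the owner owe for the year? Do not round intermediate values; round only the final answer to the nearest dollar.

Assessed value = $1,058,903 × 0.36 = $381,205.08
Taxable value = $381,205.08 − $14,000 = $367,205.08
Tax = $367,205.08 × 0.00335 = $1,230.137018

$1,230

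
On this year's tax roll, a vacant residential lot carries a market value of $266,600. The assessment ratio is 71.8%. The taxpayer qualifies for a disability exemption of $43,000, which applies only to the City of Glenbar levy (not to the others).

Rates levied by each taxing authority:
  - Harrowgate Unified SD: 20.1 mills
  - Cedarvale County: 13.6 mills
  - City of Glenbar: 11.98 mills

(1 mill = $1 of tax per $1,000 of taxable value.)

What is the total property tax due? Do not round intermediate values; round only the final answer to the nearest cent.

$8,228.87

Assessed value = $266,600 × 0.718 = $191,418.8
Harrowgate Unified SD: $191,418.8 × 0.0201 = $3,847.51788
Cedarvale County: $191,418.8 × 0.0136 = $2,603.29568
City of Glenbar: ($191,418.8 − $43,000) × 0.01198 = $148,418.8 × 0.01198 = $1,778.057224
Total = $8,228.870784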